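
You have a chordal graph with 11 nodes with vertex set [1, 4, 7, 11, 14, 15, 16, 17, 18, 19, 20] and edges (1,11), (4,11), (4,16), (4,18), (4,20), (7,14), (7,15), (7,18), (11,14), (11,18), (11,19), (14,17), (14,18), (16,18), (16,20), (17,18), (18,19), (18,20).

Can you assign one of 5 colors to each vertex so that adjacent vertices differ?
A valid 5-coloring: color 1: [1, 15, 18]; color 2: [7, 11, 16, 17]; color 3: [4, 14, 19]; color 4: [20].
(χ(G) = 4 ≤ 5.)

Yes, G is 5-colorable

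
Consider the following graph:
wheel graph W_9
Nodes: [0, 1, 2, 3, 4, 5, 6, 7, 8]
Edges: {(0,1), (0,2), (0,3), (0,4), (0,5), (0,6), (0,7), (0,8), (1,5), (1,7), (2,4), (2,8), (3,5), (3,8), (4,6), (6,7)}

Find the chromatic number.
χ(G) = 3

Clique number ω(G) = 3 (lower bound: χ ≥ ω).
The clique on [0, 1, 5] has size 3, forcing χ ≥ 3, and the coloring below uses 3 colors, so χ(G) = 3.
A valid 3-coloring: color 1: [0]; color 2: [4, 5, 7, 8]; color 3: [1, 2, 3, 6].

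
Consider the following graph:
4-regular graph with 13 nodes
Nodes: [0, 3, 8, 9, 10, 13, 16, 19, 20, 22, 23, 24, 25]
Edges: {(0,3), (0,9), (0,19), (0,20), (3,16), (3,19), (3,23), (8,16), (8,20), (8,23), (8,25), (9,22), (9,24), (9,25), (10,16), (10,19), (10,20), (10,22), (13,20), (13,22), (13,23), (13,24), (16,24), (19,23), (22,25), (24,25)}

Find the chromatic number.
Clique number ω(G) = 3 (lower bound: χ ≥ ω).
The clique on [0, 3, 19] has size 3, forcing χ ≥ 3, and the coloring below uses 3 colors, so χ(G) = 3.
A valid 3-coloring: color 1: [0, 16, 23, 25]; color 2: [19, 20, 22, 24]; color 3: [3, 8, 9, 10, 13].

χ(G) = 3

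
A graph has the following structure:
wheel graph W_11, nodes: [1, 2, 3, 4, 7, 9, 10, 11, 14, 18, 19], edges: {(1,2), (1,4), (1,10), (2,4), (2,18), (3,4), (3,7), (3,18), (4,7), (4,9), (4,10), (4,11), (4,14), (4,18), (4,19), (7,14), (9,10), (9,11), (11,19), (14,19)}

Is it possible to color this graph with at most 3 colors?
Yes, G is 3-colorable

A valid 3-coloring: color 1: [4]; color 2: [2, 3, 10, 11, 14]; color 3: [1, 7, 9, 18, 19].
(χ(G) = 3 ≤ 3.)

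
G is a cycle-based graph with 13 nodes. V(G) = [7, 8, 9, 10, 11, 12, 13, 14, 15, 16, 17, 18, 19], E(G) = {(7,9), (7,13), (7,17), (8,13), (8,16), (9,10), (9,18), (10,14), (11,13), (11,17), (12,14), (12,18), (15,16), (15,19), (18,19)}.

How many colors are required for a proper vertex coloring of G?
Clique number ω(G) = 2 (lower bound: χ ≥ ω).
Odd cycle [14, 12, 18, 9, 10] needs 3 colors (χ ≥ 3).
The coloring below uses 3 colors, so χ(G) = 3.
A valid 3-coloring: color 1: [9, 12, 13, 16, 17, 19]; color 2: [7, 8, 11, 14, 15, 18]; color 3: [10].

χ(G) = 3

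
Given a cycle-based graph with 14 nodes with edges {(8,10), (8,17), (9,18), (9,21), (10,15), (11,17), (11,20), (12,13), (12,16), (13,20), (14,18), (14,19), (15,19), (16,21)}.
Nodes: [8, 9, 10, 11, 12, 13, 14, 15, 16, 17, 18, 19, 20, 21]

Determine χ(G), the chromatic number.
Clique number ω(G) = 2 (lower bound: χ ≥ ω).
The graph is bipartite (no odd cycle), so 2 colors suffice: χ(G) = 2.
A valid 2-coloring: color 1: [8, 9, 11, 13, 14, 15, 16]; color 2: [10, 12, 17, 18, 19, 20, 21].

χ(G) = 2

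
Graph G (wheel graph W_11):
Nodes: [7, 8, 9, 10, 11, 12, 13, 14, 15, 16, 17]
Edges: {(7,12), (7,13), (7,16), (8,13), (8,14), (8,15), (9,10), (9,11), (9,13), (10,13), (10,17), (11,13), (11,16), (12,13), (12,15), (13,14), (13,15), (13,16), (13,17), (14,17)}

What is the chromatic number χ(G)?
Clique number ω(G) = 3 (lower bound: χ ≥ ω).
The clique on [7, 13, 16] has size 3, forcing χ ≥ 3, and the coloring below uses 3 colors, so χ(G) = 3.
A valid 3-coloring: color 1: [13]; color 2: [8, 9, 12, 16, 17]; color 3: [7, 10, 11, 14, 15].

χ(G) = 3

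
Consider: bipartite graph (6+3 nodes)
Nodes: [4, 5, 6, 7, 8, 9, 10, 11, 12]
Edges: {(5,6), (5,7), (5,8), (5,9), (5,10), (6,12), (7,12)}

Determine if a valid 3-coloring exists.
A valid 3-coloring: color 1: [4, 5, 11, 12]; color 2: [6, 7, 8, 9, 10].
(χ(G) = 2 ≤ 3.)

Yes, G is 3-colorable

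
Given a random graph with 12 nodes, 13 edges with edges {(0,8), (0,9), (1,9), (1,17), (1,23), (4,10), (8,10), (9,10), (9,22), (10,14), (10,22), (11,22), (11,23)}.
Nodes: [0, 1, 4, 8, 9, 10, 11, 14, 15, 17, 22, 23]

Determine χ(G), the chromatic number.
Clique number ω(G) = 3 (lower bound: χ ≥ ω).
The clique on [9, 10, 22] has size 3, forcing χ ≥ 3, and the coloring below uses 3 colors, so χ(G) = 3.
A valid 3-coloring: color 1: [0, 1, 10, 11, 15]; color 2: [4, 8, 9, 14, 17, 23]; color 3: [22].

χ(G) = 3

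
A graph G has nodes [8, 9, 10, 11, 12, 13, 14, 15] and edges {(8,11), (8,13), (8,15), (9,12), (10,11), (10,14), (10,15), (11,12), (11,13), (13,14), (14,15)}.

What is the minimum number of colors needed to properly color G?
χ(G) = 3

Clique number ω(G) = 3 (lower bound: χ ≥ ω).
The clique on [8, 11, 13] has size 3, forcing χ ≥ 3, and the coloring below uses 3 colors, so χ(G) = 3.
A valid 3-coloring: color 1: [9, 11, 15]; color 2: [10, 12, 13]; color 3: [8, 14].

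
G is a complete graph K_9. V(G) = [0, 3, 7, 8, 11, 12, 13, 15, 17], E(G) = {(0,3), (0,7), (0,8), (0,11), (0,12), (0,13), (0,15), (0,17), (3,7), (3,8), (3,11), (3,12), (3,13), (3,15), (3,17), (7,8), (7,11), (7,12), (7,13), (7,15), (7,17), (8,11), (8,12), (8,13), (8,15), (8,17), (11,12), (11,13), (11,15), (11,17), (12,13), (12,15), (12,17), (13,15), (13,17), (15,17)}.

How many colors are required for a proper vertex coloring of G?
Clique number ω(G) = 9 (lower bound: χ ≥ ω).
The clique on [0, 3, 7, 8, 11, 12, 13, 15, 17] has size 9, forcing χ ≥ 9, and the coloring below uses 9 colors, so χ(G) = 9.
A valid 9-coloring: color 1: [17]; color 2: [15]; color 3: [11]; color 4: [12]; color 5: [7]; color 6: [0]; color 7: [8]; color 8: [3]; color 9: [13].

χ(G) = 9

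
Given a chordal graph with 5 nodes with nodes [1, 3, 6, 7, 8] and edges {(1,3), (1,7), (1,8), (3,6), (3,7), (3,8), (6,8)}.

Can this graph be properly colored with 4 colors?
A valid 4-coloring: color 1: [3]; color 2: [7, 8]; color 3: [1, 6].
(χ(G) = 3 ≤ 4.)

Yes, G is 4-colorable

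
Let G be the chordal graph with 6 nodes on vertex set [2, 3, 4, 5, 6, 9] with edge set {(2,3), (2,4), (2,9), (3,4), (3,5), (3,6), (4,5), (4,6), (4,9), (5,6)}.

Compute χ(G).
χ(G) = 4

Clique number ω(G) = 4 (lower bound: χ ≥ ω).
The clique on [3, 4, 5, 6] has size 4, forcing χ ≥ 4, and the coloring below uses 4 colors, so χ(G) = 4.
A valid 4-coloring: color 1: [4]; color 2: [3, 9]; color 3: [2, 6]; color 4: [5].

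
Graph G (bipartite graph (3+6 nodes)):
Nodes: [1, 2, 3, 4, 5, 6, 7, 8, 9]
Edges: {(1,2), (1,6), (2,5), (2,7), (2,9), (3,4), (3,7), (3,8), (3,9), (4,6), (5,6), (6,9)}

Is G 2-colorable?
A valid 2-coloring: color 1: [2, 3, 6]; color 2: [1, 4, 5, 7, 8, 9].
(χ(G) = 2 ≤ 2.)

Yes, G is 2-colorable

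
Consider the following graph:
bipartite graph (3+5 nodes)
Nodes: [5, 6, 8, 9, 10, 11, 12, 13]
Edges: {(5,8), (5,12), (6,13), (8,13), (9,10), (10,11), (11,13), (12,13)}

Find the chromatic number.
Clique number ω(G) = 2 (lower bound: χ ≥ ω).
The graph is bipartite (no odd cycle), so 2 colors suffice: χ(G) = 2.
A valid 2-coloring: color 1: [5, 10, 13]; color 2: [6, 8, 9, 11, 12].

χ(G) = 2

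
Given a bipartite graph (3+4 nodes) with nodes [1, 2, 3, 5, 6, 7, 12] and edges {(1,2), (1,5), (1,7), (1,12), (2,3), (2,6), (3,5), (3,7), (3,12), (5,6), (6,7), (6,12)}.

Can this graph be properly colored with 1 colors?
No, G is not 1-colorable

Edge (1,2) forces its endpoints to differ, so 1 color is not enough.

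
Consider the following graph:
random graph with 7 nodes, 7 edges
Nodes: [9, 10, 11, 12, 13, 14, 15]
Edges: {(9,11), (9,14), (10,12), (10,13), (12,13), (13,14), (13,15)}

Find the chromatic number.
Clique number ω(G) = 3 (lower bound: χ ≥ ω).
The clique on [10, 12, 13] has size 3, forcing χ ≥ 3, and the coloring below uses 3 colors, so χ(G) = 3.
A valid 3-coloring: color 1: [9, 13]; color 2: [11, 12, 14, 15]; color 3: [10].

χ(G) = 3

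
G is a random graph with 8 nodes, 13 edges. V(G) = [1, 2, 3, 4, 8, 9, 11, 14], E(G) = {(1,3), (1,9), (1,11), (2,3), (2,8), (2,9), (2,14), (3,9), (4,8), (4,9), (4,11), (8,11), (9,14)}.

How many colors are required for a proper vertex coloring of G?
Clique number ω(G) = 3 (lower bound: χ ≥ ω).
The clique on [4, 8, 11] has size 3, forcing χ ≥ 3, and the coloring below uses 3 colors, so χ(G) = 3.
A valid 3-coloring: color 1: [9, 11]; color 2: [1, 2, 4]; color 3: [3, 8, 14].

χ(G) = 3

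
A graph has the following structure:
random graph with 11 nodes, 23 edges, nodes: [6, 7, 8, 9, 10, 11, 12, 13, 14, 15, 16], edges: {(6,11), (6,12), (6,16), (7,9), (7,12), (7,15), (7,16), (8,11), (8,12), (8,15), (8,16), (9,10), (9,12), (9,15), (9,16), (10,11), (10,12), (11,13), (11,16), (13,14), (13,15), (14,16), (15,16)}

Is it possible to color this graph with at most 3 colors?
The clique on vertices [7, 9, 15, 16] has size 4 > 3, so it alone needs 4 colors.

No, G is not 3-colorable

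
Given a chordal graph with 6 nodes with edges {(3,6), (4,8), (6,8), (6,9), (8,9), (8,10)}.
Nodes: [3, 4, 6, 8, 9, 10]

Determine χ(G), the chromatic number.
χ(G) = 3

Clique number ω(G) = 3 (lower bound: χ ≥ ω).
The clique on [6, 8, 9] has size 3, forcing χ ≥ 3, and the coloring below uses 3 colors, so χ(G) = 3.
A valid 3-coloring: color 1: [3, 8]; color 2: [4, 6, 10]; color 3: [9].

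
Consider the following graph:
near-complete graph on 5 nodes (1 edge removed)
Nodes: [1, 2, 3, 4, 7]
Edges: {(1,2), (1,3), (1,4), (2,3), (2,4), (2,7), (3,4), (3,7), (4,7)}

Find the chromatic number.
Clique number ω(G) = 4 (lower bound: χ ≥ ω).
The clique on [1, 2, 3, 4] has size 4, forcing χ ≥ 4, and the coloring below uses 4 colors, so χ(G) = 4.
A valid 4-coloring: color 1: [3]; color 2: [2]; color 3: [4]; color 4: [1, 7].

χ(G) = 4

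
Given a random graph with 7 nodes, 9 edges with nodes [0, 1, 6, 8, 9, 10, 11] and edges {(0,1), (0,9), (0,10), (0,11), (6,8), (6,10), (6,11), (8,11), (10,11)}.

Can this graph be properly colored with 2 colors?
The clique on vertices [0, 10, 11] has size 3 > 2, so it alone needs 3 colors.

No, G is not 2-colorable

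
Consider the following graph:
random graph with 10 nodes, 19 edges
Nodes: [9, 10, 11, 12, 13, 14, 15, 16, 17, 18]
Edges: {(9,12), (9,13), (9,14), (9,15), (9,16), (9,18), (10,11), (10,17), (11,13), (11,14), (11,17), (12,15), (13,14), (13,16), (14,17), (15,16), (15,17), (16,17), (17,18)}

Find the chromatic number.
χ(G) = 4

Clique number ω(G) = 3 (lower bound: χ ≥ ω).
Suppose a proper 3-coloring c exists. The clique [9, 12, 15] takes 3 distinct colors; by symmetry let c(9) = 1, c(12) = 2, c(15) = 3.
- Vertex 16: neighbors [9, 15] already have colors [1, 3] ⇒ c(16) = 2.
- Vertex 17: neighbors [16, 15] already have colors [2, 3] ⇒ c(17) = 1.
- Vertex 13: neighbors [9, 16] already have colors [1, 2] ⇒ c(13) = 3.
- Vertex 11: neighbors [17, 13] already have colors [1, 3] ⇒ c(11) = 2.
- Vertex 14: neighbors [9, 11, 13] already have colors [1, 2, 3] — all 3 colors blocked. Contradiction.
The forced assignments end in a contradiction, so G has no proper 3-coloring (χ ≥ 4).
The coloring below uses 4 colors, so χ(G) = 4.
A valid 4-coloring: color 1: [12, 13, 17]; color 2: [10, 14, 15, 18]; color 3: [9, 11]; color 4: [16].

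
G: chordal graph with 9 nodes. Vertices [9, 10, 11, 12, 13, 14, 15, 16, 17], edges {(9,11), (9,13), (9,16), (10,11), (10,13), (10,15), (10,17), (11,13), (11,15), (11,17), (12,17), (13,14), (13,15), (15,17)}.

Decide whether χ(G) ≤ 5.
A valid 5-coloring: color 1: [11, 12, 14, 16]; color 2: [13, 17]; color 3: [9, 15]; color 4: [10].
(χ(G) = 4 ≤ 5.)

Yes, G is 5-colorable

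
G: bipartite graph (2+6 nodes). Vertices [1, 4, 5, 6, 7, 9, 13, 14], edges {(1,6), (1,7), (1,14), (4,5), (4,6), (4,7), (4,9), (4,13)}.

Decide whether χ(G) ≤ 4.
A valid 4-coloring: color 1: [1, 4]; color 2: [5, 6, 7, 9, 13, 14].
(χ(G) = 2 ≤ 4.)

Yes, G is 4-colorable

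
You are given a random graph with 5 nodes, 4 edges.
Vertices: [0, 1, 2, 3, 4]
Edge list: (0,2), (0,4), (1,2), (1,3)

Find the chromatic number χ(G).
χ(G) = 2

Clique number ω(G) = 2 (lower bound: χ ≥ ω).
The graph is bipartite (no odd cycle), so 2 colors suffice: χ(G) = 2.
A valid 2-coloring: color 1: [0, 1]; color 2: [2, 3, 4].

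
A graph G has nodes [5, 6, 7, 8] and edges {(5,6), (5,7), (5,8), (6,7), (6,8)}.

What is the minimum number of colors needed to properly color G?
Clique number ω(G) = 3 (lower bound: χ ≥ ω).
The clique on [5, 6, 8] has size 3, forcing χ ≥ 3, and the coloring below uses 3 colors, so χ(G) = 3.
A valid 3-coloring: color 1: [6]; color 2: [5]; color 3: [7, 8].

χ(G) = 3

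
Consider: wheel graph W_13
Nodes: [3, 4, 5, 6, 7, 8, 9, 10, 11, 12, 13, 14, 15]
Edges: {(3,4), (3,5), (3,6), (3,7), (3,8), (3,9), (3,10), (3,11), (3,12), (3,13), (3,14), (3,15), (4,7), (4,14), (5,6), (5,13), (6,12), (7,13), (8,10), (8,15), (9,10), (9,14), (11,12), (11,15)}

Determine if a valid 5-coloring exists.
Yes, G is 5-colorable

A valid 5-coloring: color 1: [3]; color 2: [5, 7, 10, 12, 14, 15]; color 3: [4, 6, 8, 9, 11, 13].
(χ(G) = 3 ≤ 5.)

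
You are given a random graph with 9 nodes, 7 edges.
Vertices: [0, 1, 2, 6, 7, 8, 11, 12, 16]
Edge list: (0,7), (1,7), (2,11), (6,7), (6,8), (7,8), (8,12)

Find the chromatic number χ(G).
χ(G) = 3

Clique number ω(G) = 3 (lower bound: χ ≥ ω).
The clique on [6, 7, 8] has size 3, forcing χ ≥ 3, and the coloring below uses 3 colors, so χ(G) = 3.
A valid 3-coloring: color 1: [7, 11, 12, 16]; color 2: [0, 1, 2, 8]; color 3: [6].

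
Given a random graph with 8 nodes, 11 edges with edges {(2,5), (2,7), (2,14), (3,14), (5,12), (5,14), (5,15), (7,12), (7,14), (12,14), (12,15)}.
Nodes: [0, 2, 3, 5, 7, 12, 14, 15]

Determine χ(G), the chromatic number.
Clique number ω(G) = 3 (lower bound: χ ≥ ω).
The clique on [2, 5, 14] has size 3, forcing χ ≥ 3, and the coloring below uses 3 colors, so χ(G) = 3.
A valid 3-coloring: color 1: [0, 14, 15]; color 2: [2, 3, 12]; color 3: [5, 7].

χ(G) = 3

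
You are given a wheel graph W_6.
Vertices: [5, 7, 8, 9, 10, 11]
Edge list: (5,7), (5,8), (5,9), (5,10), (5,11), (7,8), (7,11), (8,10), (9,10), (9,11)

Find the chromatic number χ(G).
χ(G) = 4

Clique number ω(G) = 3 (lower bound: χ ≥ ω).
Odd cycle [10, 9, 11, 7, 8] needs 3 colors (χ ≥ 3).
Vertex 5 is adjacent to every vertex of [7, 8, 9, 10, 11], which already need 3 colors among themselves, so 5 needs a new color (χ ≥ 4).
The coloring below uses 4 colors, so χ(G) = 4.
A valid 4-coloring: color 1: [5]; color 2: [7, 10]; color 3: [8, 9]; color 4: [11].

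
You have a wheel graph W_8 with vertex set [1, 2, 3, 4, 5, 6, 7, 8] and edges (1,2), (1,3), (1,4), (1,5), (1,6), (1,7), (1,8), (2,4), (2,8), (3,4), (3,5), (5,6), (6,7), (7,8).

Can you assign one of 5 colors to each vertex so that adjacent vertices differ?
A valid 5-coloring: color 1: [1]; color 2: [3, 6, 8]; color 3: [4, 5, 7]; color 4: [2].
(χ(G) = 4 ≤ 5.)

Yes, G is 5-colorable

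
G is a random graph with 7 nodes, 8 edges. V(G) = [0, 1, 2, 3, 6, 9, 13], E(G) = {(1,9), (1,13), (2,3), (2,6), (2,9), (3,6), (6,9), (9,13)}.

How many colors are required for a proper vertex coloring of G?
Clique number ω(G) = 3 (lower bound: χ ≥ ω).
The clique on [1, 9, 13] has size 3, forcing χ ≥ 3, and the coloring below uses 3 colors, so χ(G) = 3.
A valid 3-coloring: color 1: [0, 3, 9]; color 2: [1, 6]; color 3: [2, 13].

χ(G) = 3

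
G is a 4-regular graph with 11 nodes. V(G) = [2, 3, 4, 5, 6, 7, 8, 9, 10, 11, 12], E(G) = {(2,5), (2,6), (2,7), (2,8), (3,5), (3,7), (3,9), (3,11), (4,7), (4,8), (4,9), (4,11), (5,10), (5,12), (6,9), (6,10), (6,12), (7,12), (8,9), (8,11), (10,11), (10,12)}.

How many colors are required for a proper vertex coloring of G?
χ(G) = 3

Clique number ω(G) = 3 (lower bound: χ ≥ ω).
The clique on [4, 8, 9] has size 3, forcing χ ≥ 3, and the coloring below uses 3 colors, so χ(G) = 3.
A valid 3-coloring: color 1: [2, 3, 4, 10]; color 2: [5, 6, 7, 8]; color 3: [9, 11, 12].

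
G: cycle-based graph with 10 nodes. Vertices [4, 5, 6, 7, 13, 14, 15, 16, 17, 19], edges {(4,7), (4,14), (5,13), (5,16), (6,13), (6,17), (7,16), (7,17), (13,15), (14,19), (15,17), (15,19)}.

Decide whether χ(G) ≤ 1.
No, G is not 1-colorable

Edge (5,16) forces its endpoints to differ, so 1 color is not enough.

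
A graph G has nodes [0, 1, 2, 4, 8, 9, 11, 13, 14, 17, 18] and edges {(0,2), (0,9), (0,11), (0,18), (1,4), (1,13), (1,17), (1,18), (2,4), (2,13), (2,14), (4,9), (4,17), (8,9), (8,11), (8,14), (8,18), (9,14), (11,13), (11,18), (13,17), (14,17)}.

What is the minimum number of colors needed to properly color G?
Clique number ω(G) = 3 (lower bound: χ ≥ ω).
The clique on [0, 11, 18] has size 3, forcing χ ≥ 3, and the coloring below uses 3 colors, so χ(G) = 3.
A valid 3-coloring: color 1: [2, 9, 17, 18]; color 2: [0, 4, 8, 13]; color 3: [1, 11, 14].

χ(G) = 3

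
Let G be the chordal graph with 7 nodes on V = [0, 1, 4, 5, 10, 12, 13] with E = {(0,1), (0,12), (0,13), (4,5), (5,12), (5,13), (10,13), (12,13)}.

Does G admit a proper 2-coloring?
No, G is not 2-colorable

The clique on vertices [0, 12, 13] has size 3 > 2, so it alone needs 3 colors.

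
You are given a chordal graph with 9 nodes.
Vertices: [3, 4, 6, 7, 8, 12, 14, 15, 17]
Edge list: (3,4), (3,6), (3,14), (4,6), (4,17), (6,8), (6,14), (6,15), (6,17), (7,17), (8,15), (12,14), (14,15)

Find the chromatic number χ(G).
χ(G) = 3

Clique number ω(G) = 3 (lower bound: χ ≥ ω).
The clique on [6, 8, 15] has size 3, forcing χ ≥ 3, and the coloring below uses 3 colors, so χ(G) = 3.
A valid 3-coloring: color 1: [6, 7, 12]; color 2: [4, 8, 14]; color 3: [3, 15, 17].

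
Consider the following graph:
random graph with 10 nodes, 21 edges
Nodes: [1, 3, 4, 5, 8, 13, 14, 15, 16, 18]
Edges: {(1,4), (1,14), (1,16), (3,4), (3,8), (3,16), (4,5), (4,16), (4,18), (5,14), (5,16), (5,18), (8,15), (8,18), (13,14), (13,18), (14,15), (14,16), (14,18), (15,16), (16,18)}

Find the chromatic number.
Clique number ω(G) = 4 (lower bound: χ ≥ ω).
The clique on [4, 5, 16, 18] has size 4, forcing χ ≥ 4, and the coloring below uses 4 colors, so χ(G) = 4.
A valid 4-coloring: color 1: [8, 13, 16]; color 2: [1, 3, 15, 18]; color 3: [4, 14]; color 4: [5].

χ(G) = 4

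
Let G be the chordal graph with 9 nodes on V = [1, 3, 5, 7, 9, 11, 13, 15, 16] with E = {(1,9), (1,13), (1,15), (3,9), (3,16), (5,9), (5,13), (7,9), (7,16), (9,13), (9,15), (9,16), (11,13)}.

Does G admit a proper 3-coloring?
A valid 3-coloring: color 1: [9, 11]; color 2: [13, 15, 16]; color 3: [1, 3, 5, 7].
(χ(G) = 3 ≤ 3.)

Yes, G is 3-colorable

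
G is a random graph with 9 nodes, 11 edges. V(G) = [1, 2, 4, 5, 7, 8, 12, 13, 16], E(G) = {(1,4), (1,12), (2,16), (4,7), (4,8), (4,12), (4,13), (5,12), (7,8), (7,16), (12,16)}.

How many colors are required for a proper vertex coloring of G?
Clique number ω(G) = 3 (lower bound: χ ≥ ω).
The clique on [4, 7, 8] has size 3, forcing χ ≥ 3, and the coloring below uses 3 colors, so χ(G) = 3.
A valid 3-coloring: color 1: [4, 5, 16]; color 2: [2, 8, 12, 13]; color 3: [1, 7].

χ(G) = 3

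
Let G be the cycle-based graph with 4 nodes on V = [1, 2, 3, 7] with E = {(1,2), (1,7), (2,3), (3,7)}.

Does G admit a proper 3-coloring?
A valid 3-coloring: color 1: [1, 3]; color 2: [2, 7].
(χ(G) = 2 ≤ 3.)

Yes, G is 3-colorable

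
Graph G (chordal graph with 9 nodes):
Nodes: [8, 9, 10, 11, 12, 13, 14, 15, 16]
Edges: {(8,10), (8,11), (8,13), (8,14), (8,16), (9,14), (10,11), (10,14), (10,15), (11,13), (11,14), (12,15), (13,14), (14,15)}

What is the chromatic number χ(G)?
χ(G) = 4

Clique number ω(G) = 4 (lower bound: χ ≥ ω).
The clique on [8, 10, 11, 14] has size 4, forcing χ ≥ 4, and the coloring below uses 4 colors, so χ(G) = 4.
A valid 4-coloring: color 1: [12, 14, 16]; color 2: [8, 9, 15]; color 3: [10, 13]; color 4: [11].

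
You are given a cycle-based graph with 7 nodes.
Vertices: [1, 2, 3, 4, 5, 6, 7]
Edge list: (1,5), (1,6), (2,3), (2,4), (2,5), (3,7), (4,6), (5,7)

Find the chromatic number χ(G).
χ(G) = 3

Clique number ω(G) = 2 (lower bound: χ ≥ ω).
Odd cycle [1, 6, 4, 2, 3, 7, 5] needs 3 colors (χ ≥ 3).
The coloring below uses 3 colors, so χ(G) = 3.
A valid 3-coloring: color 1: [3, 5, 6]; color 2: [1, 2, 7]; color 3: [4].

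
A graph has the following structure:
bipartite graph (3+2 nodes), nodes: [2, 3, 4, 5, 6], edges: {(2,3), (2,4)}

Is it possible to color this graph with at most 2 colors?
Yes, G is 2-colorable

A valid 2-coloring: color 1: [2, 5, 6]; color 2: [3, 4].
(χ(G) = 2 ≤ 2.)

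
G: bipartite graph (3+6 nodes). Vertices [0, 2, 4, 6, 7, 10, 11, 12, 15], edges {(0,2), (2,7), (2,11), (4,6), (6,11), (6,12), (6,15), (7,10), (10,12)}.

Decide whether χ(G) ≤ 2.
Yes, G is 2-colorable

A valid 2-coloring: color 1: [2, 6, 10]; color 2: [0, 4, 7, 11, 12, 15].
(χ(G) = 2 ≤ 2.)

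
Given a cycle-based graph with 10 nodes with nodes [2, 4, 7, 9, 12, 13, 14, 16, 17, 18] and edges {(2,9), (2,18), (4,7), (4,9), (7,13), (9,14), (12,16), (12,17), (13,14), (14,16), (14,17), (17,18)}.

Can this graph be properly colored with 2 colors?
Odd cycle [2, 9, 14, 17, 18] needs 3 colors (χ ≥ 3).
Hence χ(G) ≥ 3 > 2, so no proper 2-coloring exists.

No, G is not 2-colorable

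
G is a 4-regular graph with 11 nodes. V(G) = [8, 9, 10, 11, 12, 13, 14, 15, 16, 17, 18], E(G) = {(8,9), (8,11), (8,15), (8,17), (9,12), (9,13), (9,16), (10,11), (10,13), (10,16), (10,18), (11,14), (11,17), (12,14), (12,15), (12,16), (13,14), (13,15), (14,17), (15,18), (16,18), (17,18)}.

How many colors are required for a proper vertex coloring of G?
Clique number ω(G) = 3 (lower bound: χ ≥ ω).
The clique on [8, 11, 17] has size 3, forcing χ ≥ 3, and the coloring below uses 3 colors, so χ(G) = 3.
A valid 3-coloring: color 1: [11, 12, 13, 18]; color 2: [9, 10, 15, 17]; color 3: [8, 14, 16].

χ(G) = 3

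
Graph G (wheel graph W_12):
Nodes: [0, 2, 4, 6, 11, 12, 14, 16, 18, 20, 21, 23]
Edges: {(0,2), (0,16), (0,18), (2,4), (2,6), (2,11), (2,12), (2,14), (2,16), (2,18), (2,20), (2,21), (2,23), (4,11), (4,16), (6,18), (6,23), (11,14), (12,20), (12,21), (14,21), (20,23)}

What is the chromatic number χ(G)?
χ(G) = 4

Clique number ω(G) = 3 (lower bound: χ ≥ ω).
Odd cycle [20, 12, 21, 14, 11, 4, 16, 0, 18, 6, 23] needs 3 colors (χ ≥ 3).
Vertex 2 is adjacent to every vertex of [0, 4, 6, 11, 12, 14, 16, 18, 20, 21, 23], which already need 3 colors among themselves, so 2 needs a new color (χ ≥ 4).
The coloring below uses 4 colors, so χ(G) = 4.
A valid 4-coloring: color 1: [2]; color 2: [6, 11, 16, 20, 21]; color 3: [0, 4, 12, 14, 23]; color 4: [18].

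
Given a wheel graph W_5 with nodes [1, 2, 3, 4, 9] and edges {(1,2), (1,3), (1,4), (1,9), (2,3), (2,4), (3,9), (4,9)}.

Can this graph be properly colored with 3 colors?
Yes, G is 3-colorable

A valid 3-coloring: color 1: [1]; color 2: [2, 9]; color 3: [3, 4].
(χ(G) = 3 ≤ 3.)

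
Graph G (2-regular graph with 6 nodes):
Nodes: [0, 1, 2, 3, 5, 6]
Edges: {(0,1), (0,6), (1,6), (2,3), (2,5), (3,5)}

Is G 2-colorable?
No, G is not 2-colorable

The clique on vertices [0, 1, 6] has size 3 > 2, so it alone needs 3 colors.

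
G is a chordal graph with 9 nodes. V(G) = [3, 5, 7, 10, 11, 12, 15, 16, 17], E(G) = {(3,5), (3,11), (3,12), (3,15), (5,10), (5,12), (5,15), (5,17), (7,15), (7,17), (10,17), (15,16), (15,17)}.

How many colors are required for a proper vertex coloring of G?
χ(G) = 3

Clique number ω(G) = 3 (lower bound: χ ≥ ω).
The clique on [5, 10, 17] has size 3, forcing χ ≥ 3, and the coloring below uses 3 colors, so χ(G) = 3.
A valid 3-coloring: color 1: [5, 7, 11, 16]; color 2: [10, 12, 15]; color 3: [3, 17].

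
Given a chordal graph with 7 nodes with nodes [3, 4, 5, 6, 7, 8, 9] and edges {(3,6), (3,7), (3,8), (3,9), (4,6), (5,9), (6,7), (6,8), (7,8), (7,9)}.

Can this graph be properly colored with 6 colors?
Yes, G is 6-colorable

A valid 6-coloring: color 1: [4, 5, 7]; color 2: [6, 9]; color 3: [3]; color 4: [8].
(χ(G) = 4 ≤ 6.)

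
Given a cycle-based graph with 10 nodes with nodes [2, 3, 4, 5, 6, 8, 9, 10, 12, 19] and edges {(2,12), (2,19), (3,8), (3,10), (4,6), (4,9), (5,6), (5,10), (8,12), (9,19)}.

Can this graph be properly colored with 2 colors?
A valid 2-coloring: color 1: [3, 4, 5, 12, 19]; color 2: [2, 6, 8, 9, 10].
(χ(G) = 2 ≤ 2.)

Yes, G is 2-colorable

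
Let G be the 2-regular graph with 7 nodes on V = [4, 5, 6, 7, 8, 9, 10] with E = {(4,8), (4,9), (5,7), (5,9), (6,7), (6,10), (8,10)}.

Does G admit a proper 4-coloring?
Yes, G is 4-colorable

A valid 4-coloring: color 1: [7, 8, 9]; color 2: [4, 5, 10]; color 3: [6].
(χ(G) = 3 ≤ 4.)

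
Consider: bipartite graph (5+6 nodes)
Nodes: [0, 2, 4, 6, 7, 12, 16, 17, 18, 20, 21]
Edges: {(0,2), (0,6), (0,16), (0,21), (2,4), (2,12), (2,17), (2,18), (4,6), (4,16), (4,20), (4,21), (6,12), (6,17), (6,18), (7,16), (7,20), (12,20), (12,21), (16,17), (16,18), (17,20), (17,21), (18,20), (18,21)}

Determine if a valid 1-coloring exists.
Edge (0,2) forces its endpoints to differ, so 1 color is not enough.

No, G is not 1-colorable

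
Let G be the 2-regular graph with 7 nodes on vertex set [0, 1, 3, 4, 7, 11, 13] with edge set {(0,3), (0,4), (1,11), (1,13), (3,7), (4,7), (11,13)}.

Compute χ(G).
Clique number ω(G) = 3 (lower bound: χ ≥ ω).
The clique on [1, 11, 13] has size 3, forcing χ ≥ 3, and the coloring below uses 3 colors, so χ(G) = 3.
A valid 3-coloring: color 1: [3, 4, 11]; color 2: [0, 7, 13]; color 3: [1].

χ(G) = 3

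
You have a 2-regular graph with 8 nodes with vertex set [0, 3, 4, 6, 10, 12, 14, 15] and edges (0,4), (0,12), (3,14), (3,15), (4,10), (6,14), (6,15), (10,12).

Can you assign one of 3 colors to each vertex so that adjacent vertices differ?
Yes, G is 3-colorable

A valid 3-coloring: color 1: [3, 4, 6, 12]; color 2: [0, 10, 14, 15].
(χ(G) = 2 ≤ 3.)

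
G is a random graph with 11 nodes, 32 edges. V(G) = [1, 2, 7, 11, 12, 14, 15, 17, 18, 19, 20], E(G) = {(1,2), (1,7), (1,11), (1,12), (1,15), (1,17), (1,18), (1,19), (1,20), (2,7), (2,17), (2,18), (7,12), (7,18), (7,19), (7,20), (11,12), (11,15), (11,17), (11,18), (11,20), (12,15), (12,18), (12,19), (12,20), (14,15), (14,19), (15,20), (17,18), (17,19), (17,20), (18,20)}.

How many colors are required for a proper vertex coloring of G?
Clique number ω(G) = 5 (lower bound: χ ≥ ω).
The clique on [1, 11, 17, 18, 20] has size 5, forcing χ ≥ 5, and the coloring below uses 5 colors, so χ(G) = 5.
A valid 5-coloring: color 1: [1, 14]; color 2: [12, 17]; color 3: [15, 18, 19]; color 4: [2, 20]; color 5: [7, 11].

χ(G) = 5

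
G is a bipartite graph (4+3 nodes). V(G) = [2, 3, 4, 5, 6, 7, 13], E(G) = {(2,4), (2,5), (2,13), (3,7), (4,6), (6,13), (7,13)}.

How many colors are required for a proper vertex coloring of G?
Clique number ω(G) = 2 (lower bound: χ ≥ ω).
The graph is bipartite (no odd cycle), so 2 colors suffice: χ(G) = 2.
A valid 2-coloring: color 1: [3, 4, 5, 13]; color 2: [2, 6, 7].

χ(G) = 2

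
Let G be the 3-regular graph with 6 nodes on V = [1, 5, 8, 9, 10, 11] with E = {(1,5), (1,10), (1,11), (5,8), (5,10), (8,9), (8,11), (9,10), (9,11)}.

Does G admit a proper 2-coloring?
No, G is not 2-colorable

The clique on vertices [8, 9, 11] has size 3 > 2, so it alone needs 3 colors.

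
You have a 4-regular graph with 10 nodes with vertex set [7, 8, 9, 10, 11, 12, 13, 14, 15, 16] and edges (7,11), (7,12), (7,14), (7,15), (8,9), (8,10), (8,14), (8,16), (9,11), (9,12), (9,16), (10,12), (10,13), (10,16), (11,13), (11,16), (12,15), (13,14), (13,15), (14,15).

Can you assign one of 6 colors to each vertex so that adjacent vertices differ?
A valid 6-coloring: color 1: [7, 13, 16]; color 2: [8, 11, 15]; color 3: [9, 10, 14]; color 4: [12].
(χ(G) = 4 ≤ 6.)

Yes, G is 6-colorable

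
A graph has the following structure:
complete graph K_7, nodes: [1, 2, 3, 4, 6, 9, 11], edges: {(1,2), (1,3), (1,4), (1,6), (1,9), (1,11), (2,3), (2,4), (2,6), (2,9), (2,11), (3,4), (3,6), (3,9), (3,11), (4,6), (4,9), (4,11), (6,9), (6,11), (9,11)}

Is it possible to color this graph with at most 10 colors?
Yes, G is 10-colorable

A valid 10-coloring: color 1: [2]; color 2: [6]; color 3: [9]; color 4: [1]; color 5: [3]; color 6: [4]; color 7: [11].
(χ(G) = 7 ≤ 10.)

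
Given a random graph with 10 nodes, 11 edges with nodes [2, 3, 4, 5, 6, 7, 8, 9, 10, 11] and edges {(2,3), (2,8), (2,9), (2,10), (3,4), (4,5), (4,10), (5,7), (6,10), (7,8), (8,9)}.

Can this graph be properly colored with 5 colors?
Yes, G is 5-colorable

A valid 5-coloring: color 1: [2, 4, 6, 7, 11]; color 2: [3, 5, 8, 10]; color 3: [9].
(χ(G) = 3 ≤ 5.)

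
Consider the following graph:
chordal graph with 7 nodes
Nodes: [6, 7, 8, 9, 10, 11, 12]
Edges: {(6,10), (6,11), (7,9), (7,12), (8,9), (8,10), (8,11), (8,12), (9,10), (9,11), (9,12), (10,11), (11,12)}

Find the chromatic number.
χ(G) = 4

Clique number ω(G) = 4 (lower bound: χ ≥ ω).
The clique on [8, 9, 10, 11] has size 4, forcing χ ≥ 4, and the coloring below uses 4 colors, so χ(G) = 4.
A valid 4-coloring: color 1: [6, 9]; color 2: [7, 11]; color 3: [10, 12]; color 4: [8].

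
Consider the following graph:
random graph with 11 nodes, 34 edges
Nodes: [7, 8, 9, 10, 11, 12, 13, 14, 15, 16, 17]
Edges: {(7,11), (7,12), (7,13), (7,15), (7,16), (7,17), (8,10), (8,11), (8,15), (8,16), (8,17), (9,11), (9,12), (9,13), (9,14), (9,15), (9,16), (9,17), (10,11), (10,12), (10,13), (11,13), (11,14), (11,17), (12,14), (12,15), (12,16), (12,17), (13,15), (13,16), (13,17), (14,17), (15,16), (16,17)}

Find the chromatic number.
χ(G) = 5

Clique number ω(G) = 4 (lower bound: χ ≥ ω).
Odd cycle [16, 12, 14, 11, 13] needs 3 colors (χ ≥ 3).
Vertex 9 is adjacent to every vertex of [11, 12, 13, 14, 16], which already need 3 colors among themselves, so 9 needs a new color (χ ≥ 4).
Vertex 17 is adjacent to every vertex of [9, 11, 12, 13, 14, 16], which already need 4 colors among themselves, so 17 needs a new color (χ ≥ 5).
The coloring below uses 5 colors, so χ(G) = 5.
A valid 5-coloring: color 1: [10, 15, 17]; color 2: [11, 16]; color 3: [8, 12, 13]; color 4: [7, 9]; color 5: [14].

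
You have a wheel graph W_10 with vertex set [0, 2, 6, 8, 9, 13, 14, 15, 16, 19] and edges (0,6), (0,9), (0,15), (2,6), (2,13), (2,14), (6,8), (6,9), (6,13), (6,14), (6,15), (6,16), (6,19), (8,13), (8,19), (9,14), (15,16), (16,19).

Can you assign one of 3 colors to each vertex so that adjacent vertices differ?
No, G is not 3-colorable

Odd cycle [16, 19, 8, 13, 2, 14, 9, 0, 15] needs 3 colors (χ ≥ 3).
Vertex 6 is adjacent to every vertex of [0, 2, 8, 9, 13, 14, 15, 16, 19], which already need 3 colors among themselves, so 6 needs a new color (χ ≥ 4).
Hence χ(G) ≥ 4 > 3, so no proper 3-coloring exists.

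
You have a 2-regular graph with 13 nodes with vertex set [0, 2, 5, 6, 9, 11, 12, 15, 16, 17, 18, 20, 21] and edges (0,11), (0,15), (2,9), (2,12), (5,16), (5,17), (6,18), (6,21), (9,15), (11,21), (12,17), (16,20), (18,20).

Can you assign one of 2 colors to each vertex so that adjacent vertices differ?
Odd cycle [0, 15, 9, 2, 12, 17, 5, 16, 20, 18, 6, 21, 11] needs 3 colors (χ ≥ 3).
Hence χ(G) ≥ 3 > 2, so no proper 2-coloring exists.

No, G is not 2-colorable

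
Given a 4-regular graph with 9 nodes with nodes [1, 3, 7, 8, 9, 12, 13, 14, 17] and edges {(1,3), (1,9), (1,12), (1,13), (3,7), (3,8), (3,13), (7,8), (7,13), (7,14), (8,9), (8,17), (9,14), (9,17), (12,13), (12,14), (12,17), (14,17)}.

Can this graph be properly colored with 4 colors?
A valid 4-coloring: color 1: [3, 9, 12]; color 2: [8, 13, 14]; color 3: [1, 7, 17].
(χ(G) = 3 ≤ 4.)

Yes, G is 4-colorable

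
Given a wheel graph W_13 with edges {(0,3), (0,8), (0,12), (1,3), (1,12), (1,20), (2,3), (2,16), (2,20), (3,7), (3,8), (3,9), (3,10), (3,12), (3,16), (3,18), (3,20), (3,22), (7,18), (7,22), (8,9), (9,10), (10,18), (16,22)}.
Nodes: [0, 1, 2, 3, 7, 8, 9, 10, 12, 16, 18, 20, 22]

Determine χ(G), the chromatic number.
χ(G) = 3

Clique number ω(G) = 3 (lower bound: χ ≥ ω).
The clique on [0, 3, 8] has size 3, forcing χ ≥ 3, and the coloring below uses 3 colors, so χ(G) = 3.
A valid 3-coloring: color 1: [3]; color 2: [0, 1, 2, 9, 18, 22]; color 3: [7, 8, 10, 12, 16, 20].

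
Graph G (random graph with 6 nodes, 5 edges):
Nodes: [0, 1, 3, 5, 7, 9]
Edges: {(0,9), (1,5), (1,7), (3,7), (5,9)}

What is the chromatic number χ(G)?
Clique number ω(G) = 2 (lower bound: χ ≥ ω).
The graph is bipartite (no odd cycle), so 2 colors suffice: χ(G) = 2.
A valid 2-coloring: color 1: [1, 3, 9]; color 2: [0, 5, 7].

χ(G) = 2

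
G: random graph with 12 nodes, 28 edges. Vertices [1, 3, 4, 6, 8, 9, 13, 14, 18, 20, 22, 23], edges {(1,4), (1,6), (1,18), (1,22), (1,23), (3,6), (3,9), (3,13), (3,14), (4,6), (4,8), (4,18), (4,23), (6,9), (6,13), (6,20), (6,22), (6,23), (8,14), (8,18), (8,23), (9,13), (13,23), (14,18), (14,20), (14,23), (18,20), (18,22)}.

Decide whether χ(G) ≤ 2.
No, G is not 2-colorable

The clique on vertices [1, 4, 6, 23] has size 4 > 2, so it alone needs 4 colors.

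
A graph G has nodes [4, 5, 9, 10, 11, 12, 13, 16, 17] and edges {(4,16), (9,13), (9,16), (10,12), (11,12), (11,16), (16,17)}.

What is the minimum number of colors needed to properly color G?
Clique number ω(G) = 2 (lower bound: χ ≥ ω).
The graph is bipartite (no odd cycle), so 2 colors suffice: χ(G) = 2.
A valid 2-coloring: color 1: [5, 12, 13, 16]; color 2: [4, 9, 10, 11, 17].

χ(G) = 2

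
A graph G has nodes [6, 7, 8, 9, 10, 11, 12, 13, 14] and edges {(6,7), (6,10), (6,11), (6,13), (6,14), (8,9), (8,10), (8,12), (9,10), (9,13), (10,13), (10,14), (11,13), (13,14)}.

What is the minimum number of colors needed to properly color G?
Clique number ω(G) = 4 (lower bound: χ ≥ ω).
The clique on [6, 10, 13, 14] has size 4, forcing χ ≥ 4, and the coloring below uses 4 colors, so χ(G) = 4.
A valid 4-coloring: color 1: [7, 8, 13]; color 2: [10, 11, 12]; color 3: [6, 9]; color 4: [14].

χ(G) = 4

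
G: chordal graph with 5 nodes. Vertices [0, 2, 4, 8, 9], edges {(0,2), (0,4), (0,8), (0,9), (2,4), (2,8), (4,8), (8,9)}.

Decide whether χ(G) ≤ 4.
Yes, G is 4-colorable

A valid 4-coloring: color 1: [0]; color 2: [8]; color 3: [2, 9]; color 4: [4].
(χ(G) = 4 ≤ 4.)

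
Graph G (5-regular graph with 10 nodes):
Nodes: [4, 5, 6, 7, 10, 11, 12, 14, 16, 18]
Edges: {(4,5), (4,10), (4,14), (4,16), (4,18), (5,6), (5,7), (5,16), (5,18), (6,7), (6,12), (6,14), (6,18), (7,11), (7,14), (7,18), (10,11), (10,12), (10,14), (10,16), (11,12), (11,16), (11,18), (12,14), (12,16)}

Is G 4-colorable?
A valid 4-coloring: color 1: [10, 18]; color 2: [5, 11, 14]; color 3: [4, 7, 12]; color 4: [6, 16].
(χ(G) = 4 ≤ 4.)

Yes, G is 4-colorable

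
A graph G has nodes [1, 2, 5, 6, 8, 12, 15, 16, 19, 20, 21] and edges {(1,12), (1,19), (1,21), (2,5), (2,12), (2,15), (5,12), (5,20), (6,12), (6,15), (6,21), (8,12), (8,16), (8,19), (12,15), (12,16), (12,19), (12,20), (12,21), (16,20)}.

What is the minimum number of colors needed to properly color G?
Clique number ω(G) = 3 (lower bound: χ ≥ ω).
The clique on [1, 12, 19] has size 3, forcing χ ≥ 3, and the coloring below uses 3 colors, so χ(G) = 3.
A valid 3-coloring: color 1: [12]; color 2: [5, 15, 16, 19, 21]; color 3: [1, 2, 6, 8, 20].

χ(G) = 3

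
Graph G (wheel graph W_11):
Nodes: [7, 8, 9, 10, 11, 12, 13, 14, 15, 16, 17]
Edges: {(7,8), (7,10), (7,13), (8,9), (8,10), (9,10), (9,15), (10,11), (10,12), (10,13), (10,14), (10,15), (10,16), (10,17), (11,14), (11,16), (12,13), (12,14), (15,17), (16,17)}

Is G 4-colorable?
Yes, G is 4-colorable

A valid 4-coloring: color 1: [10]; color 2: [8, 13, 14, 15, 16]; color 3: [7, 9, 11, 12, 17].
(χ(G) = 3 ≤ 4.)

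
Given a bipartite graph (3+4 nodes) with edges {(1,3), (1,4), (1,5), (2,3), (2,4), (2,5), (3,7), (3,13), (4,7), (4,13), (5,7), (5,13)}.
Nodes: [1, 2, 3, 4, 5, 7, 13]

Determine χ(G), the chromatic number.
Clique number ω(G) = 2 (lower bound: χ ≥ ω).
The graph is bipartite (no odd cycle), so 2 colors suffice: χ(G) = 2.
A valid 2-coloring: color 1: [3, 4, 5]; color 2: [1, 2, 7, 13].

χ(G) = 2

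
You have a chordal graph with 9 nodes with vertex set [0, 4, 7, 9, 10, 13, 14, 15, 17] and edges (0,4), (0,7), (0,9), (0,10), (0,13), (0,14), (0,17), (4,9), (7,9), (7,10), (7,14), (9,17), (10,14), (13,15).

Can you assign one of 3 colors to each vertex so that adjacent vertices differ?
The clique on vertices [0, 7, 10, 14] has size 4 > 3, so it alone needs 4 colors.

No, G is not 3-colorable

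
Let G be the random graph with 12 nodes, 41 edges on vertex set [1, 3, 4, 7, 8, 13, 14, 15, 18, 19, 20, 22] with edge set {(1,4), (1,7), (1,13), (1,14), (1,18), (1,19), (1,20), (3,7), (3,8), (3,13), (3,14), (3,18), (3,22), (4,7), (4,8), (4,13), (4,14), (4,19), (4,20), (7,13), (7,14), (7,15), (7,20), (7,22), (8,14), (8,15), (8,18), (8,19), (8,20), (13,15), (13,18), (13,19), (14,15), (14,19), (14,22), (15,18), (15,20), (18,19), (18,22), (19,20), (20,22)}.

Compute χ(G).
Clique number ω(G) = 4 (lower bound: χ ≥ ω).
Suppose a proper 4-coloring c exists. The clique [1, 4, 7, 13] takes 4 distinct colors; by symmetry let c(1) = 1, c(4) = 2, c(7) = 3, c(13) = 4.
- Vertex 14: neighbors [1, 4, 7] already have colors [1, 2, 3] ⇒ c(14) = 4.
- Vertex 20: neighbors [1, 4, 7] already have colors [1, 2, 3] ⇒ c(20) = 4.
- Vertex 19: neighbors [1, 4, 13] already have colors [1, 2, 4] ⇒ c(19) = 3.
- Vertex 18: neighbors [1, 19, 13] already have colors [1, 3, 4] ⇒ c(18) = 2.
- Vertex 3: neighbors [18, 7, 13] already have colors [2, 3, 4] ⇒ c(3) = 1.
- Vertex 8: neighbors [3, 4, 19, 14] already have colors [1, 2, 3, 4] — all 4 colors blocked. Contradiction.
The forced assignments end in a contradiction, so G has no proper 4-coloring (χ ≥ 5).
The coloring below uses 5 colors, so χ(G) = 5.
A valid 5-coloring: color 1: [7, 19]; color 2: [13, 14, 20]; color 3: [4, 18]; color 4: [1, 8, 22]; color 5: [3, 15].

χ(G) = 5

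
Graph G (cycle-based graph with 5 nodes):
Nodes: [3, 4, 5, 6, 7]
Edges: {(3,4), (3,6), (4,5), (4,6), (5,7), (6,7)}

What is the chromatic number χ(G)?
Clique number ω(G) = 3 (lower bound: χ ≥ ω).
The clique on [3, 4, 6] has size 3, forcing χ ≥ 3, and the coloring below uses 3 colors, so χ(G) = 3.
A valid 3-coloring: color 1: [5, 6]; color 2: [4, 7]; color 3: [3].

χ(G) = 3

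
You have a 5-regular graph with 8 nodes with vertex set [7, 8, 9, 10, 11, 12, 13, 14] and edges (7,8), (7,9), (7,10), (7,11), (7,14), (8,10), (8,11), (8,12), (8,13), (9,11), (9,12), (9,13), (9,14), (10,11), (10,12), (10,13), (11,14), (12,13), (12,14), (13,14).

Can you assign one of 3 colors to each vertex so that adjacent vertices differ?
No, G is not 3-colorable

The clique on vertices [8, 10, 12, 13] has size 4 > 3, so it alone needs 4 colors.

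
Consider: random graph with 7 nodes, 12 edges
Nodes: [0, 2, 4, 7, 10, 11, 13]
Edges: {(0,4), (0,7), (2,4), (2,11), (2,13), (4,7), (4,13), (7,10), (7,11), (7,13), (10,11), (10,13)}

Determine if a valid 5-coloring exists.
Yes, G is 5-colorable

A valid 5-coloring: color 1: [2, 7]; color 2: [4, 10]; color 3: [0, 11, 13].
(χ(G) = 3 ≤ 5.)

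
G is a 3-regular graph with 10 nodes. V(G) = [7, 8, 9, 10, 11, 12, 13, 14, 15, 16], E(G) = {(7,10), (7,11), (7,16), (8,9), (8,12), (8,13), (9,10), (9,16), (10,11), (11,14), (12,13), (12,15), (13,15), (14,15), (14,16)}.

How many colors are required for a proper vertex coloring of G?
χ(G) = 3

Clique number ω(G) = 3 (lower bound: χ ≥ ω).
The clique on [7, 10, 11] has size 3, forcing χ ≥ 3, and the coloring below uses 3 colors, so χ(G) = 3.
A valid 3-coloring: color 1: [8, 10, 15, 16]; color 2: [9, 11, 13]; color 3: [7, 12, 14].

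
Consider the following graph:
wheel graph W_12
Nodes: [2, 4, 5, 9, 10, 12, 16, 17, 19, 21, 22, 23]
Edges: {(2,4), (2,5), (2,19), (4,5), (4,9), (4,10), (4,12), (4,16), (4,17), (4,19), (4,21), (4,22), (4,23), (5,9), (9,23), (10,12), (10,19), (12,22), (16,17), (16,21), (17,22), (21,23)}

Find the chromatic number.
χ(G) = 4

Clique number ω(G) = 3 (lower bound: χ ≥ ω).
Odd cycle [19, 10, 12, 22, 17, 16, 21, 23, 9, 5, 2] needs 3 colors (χ ≥ 3).
Vertex 4 is adjacent to every vertex of [2, 5, 9, 10, 12, 16, 17, 19, 21, 22, 23], which already need 3 colors among themselves, so 4 needs a new color (χ ≥ 4).
The coloring below uses 4 colors, so χ(G) = 4.
A valid 4-coloring: color 1: [4]; color 2: [5, 12, 17, 19, 21]; color 3: [2, 10, 16, 22, 23]; color 4: [9].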